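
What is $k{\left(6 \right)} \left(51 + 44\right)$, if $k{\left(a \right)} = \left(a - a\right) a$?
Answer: $0$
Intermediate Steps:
$k{\left(a \right)} = 0$ ($k{\left(a \right)} = 0 a = 0$)
$k{\left(6 \right)} \left(51 + 44\right) = 0 \left(51 + 44\right) = 0 \cdot 95 = 0$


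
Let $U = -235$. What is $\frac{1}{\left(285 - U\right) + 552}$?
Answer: $\frac{1}{1072} \approx 0.00093284$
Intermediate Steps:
$\frac{1}{\left(285 - U\right) + 552} = \frac{1}{\left(285 - -235\right) + 552} = \frac{1}{\left(285 + 235\right) + 552} = \frac{1}{520 + 552} = \frac{1}{1072}$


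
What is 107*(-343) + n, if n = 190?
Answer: -36511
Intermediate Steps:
107*(-343) + n = 107*(-343) + 190 = -36701 + 190 = -36511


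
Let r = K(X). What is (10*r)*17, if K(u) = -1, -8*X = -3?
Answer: -170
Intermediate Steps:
X = 3/8 (X = -⅛*(-3) = 3/8 ≈ 0.37500)
r = -1
(10*r)*17 = (10*(-1))*17 = -10*17 = -170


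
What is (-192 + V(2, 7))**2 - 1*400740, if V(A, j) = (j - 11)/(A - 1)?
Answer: -362324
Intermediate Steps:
V(A, j) = (-11 + j)/(-1 + A)
(-192 + V(2, 7))**2 - 1*400740 = (-192 + (-11 + 7)/(-1 + 2))**2 - 1*400740 = (-192 - 4/1)**2 - 400740 = (-192 + 1*(-4))**2 - 400740 = (-192 - 4)**2 - 400740 = (-196)**2 - 400740 = 38416 - 400740 = -362324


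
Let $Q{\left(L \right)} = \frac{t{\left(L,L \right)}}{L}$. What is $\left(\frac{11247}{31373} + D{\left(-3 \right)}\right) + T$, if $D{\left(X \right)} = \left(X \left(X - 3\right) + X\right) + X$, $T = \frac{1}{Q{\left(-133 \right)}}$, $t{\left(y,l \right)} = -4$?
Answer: $\frac{5723501}{125492} \approx 45.609$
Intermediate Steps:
$Q{\left(L \right)} = - \frac{4}{L}$
$T = \frac{133}{4}$ ($T = \frac{1}{\left(-4\right) \frac{1}{-133}} = \frac{1}{\left(-4\right) \left(- \frac{1}{133}\right)} = \frac{1}{\frac{4}{133}} = \frac{133}{4} \approx 33.25$)
$D{\left(X \right)} = 2 X + X \left(-3 + X\right)$ ($D{\left(X \right)} = \left(X \left(-3 + X\right) + X\right) + X = \left(X + X \left(-3 + X\right)\right) + X = 2 X + X \left(-3 + X\right)$)
$\left(\frac{11247}{31373} + D{\left(-3 \right)}\right) + T = \left(\frac{11247}{31373} - 3 \left(-1 - 3\right)\right) + \frac{133}{4} = \left(11247 \cdot \frac{1}{31373} - -12\right) + \frac{133}{4} = \left(\frac{11247}{31373} + 12\right) + \frac{133}{4} = \frac{387723}{31373} + \frac{133}{4} = \frac{5723501}{125492}$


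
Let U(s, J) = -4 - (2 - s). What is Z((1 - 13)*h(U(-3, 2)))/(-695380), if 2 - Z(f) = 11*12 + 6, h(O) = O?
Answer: 34/173845 ≈ 0.00019558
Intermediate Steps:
U(s, J) = -6 + s (U(s, J) = -4 + (-2 + s) = -6 + s)
Z(f) = -136 (Z(f) = 2 - (11*12 + 6) = 2 - (132 + 6) = 2 - 1*138 = 2 - 138 = -136)
Z((1 - 13)*h(U(-3, 2)))/(-695380) = -136/(-695380) = -136*(-1/695380) = 34/173845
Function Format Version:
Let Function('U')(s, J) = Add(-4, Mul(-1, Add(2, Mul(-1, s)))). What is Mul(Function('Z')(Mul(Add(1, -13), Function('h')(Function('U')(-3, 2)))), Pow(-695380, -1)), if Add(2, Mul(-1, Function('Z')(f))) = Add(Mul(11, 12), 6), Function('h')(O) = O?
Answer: Rational(34, 173845) ≈ 0.00019558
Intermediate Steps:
Function('U')(s, J) = Add(-6, s) (Function('U')(s, J) = Add(-4, Add(-2, s)) = Add(-6, s))
Function('Z')(f) = -136 (Function('Z')(f) = Add(2, Mul(-1, Add(Mul(11, 12), 6))) = Add(2, Mul(-1, Add(132, 6))) = Add(2, Mul(-1, 138)) = Add(2, -138) = -136)
Mul(Function('Z')(Mul(Add(1, -13), Function('h')(Function('U')(-3, 2)))), Pow(-695380, -1)) = Mul(-136, Pow(-695380, -1)) = Mul(-136, Rational(-1, 695380)) = Rational(34, 173845)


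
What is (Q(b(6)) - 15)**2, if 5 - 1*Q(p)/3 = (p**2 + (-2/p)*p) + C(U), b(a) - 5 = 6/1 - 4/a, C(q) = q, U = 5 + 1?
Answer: 994009/9 ≈ 1.1045e+5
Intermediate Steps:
U = 6
b(a) = 11 - 4/a (b(a) = 5 + (6/1 - 4/a) = 5 + (6*1 - 4/a) = 5 + (6 - 4/a) = 11 - 4/a)
Q(p) = 3 - 3*p**2 (Q(p) = 15 - 3*((p**2 + (-2/p)*p) + 6) = 15 - 3*((p**2 - 2) + 6) = 15 - 3*((-2 + p**2) + 6) = 15 - 3*(4 + p**2) = 15 + (-12 - 3*p**2) = 3 - 3*p**2)
(Q(b(6)) - 15)**2 = ((3 - 3*(11 - 4/6)**2) - 15)**2 = ((3 - 3*(11 - 4*1/6)**2) - 15)**2 = ((3 - 3*(11 - 2/3)**2) - 15)**2 = ((3 - 3*(31/3)**2) - 15)**2 = ((3 - 3*961/9) - 15)**2 = ((3 - 961/3) - 15)**2 = (-952/3 - 15)**2 = (-997/3)**2 = 994009/9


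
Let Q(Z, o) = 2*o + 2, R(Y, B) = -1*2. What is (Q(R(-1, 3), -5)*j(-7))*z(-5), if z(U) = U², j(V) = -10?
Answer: 2000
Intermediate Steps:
R(Y, B) = -2
Q(Z, o) = 2 + 2*o
(Q(R(-1, 3), -5)*j(-7))*z(-5) = ((2 + 2*(-5))*(-10))*(-5)² = ((2 - 10)*(-10))*25 = -8*(-10)*25 = 80*25 = 2000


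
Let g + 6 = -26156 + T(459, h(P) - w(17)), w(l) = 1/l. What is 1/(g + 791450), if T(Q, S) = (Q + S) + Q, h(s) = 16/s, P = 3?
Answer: 51/39076775 ≈ 1.3051e-6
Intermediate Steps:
T(Q, S) = S + 2*Q
g = -1287175/51 (g = -6 + (-26156 + ((16/3 - 1/17) + 2*459)) = -6 + (-26156 + ((16*(1/3) - 1*1/17) + 918)) = -6 + (-26156 + ((16/3 - 1/17) + 918)) = -6 + (-26156 + (269/51 + 918)) = -6 + (-26156 + 47087/51) = -6 - 1286869/51 = -1287175/51 ≈ -25239.)
1/(g + 791450) = 1/(-1287175/51 + 791450) = 1/(39076775/51) = 51/39076775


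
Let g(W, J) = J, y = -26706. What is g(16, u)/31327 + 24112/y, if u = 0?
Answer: -12056/13353 ≈ -0.90287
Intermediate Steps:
g(16, u)/31327 + 24112/y = 0/31327 + 24112/(-26706) = 0*(1/31327) + 24112*(-1/26706) = 0 - 12056/13353 = -12056/13353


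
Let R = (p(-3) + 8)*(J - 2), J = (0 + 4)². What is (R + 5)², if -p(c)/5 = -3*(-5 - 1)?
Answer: 1306449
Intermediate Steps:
p(c) = -90 (p(c) = -(-15)*(-5 - 1) = -(-15)*(-6) = -5*18 = -90)
J = 16 (J = 4² = 16)
R = -1148 (R = (-90 + 8)*(16 - 2) = -82*14 = -1148)
(R + 5)² = (-1148 + 5)² = (-1143)² = 1306449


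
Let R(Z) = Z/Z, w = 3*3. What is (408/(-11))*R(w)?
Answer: -408/11 ≈ -37.091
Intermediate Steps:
w = 9
R(Z) = 1
(408/(-11))*R(w) = (408/(-11))*1 = (408*(-1/11))*1 = -408/11*1 = -408/11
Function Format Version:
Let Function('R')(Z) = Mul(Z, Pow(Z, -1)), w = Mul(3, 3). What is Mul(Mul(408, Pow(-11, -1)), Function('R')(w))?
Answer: Rational(-408, 11) ≈ -37.091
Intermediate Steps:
w = 9
Function('R')(Z) = 1
Mul(Mul(408, Pow(-11, -1)), Function('R')(w)) = Mul(Mul(408, Pow(-11, -1)), 1) = Mul(Mul(408, Rational(-1, 11)), 1) = Mul(Rational(-408, 11), 1) = Rational(-408, 11)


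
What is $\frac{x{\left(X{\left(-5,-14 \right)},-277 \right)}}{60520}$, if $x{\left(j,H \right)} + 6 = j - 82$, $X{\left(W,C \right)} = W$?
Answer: $- \frac{93}{60520} \approx -0.0015367$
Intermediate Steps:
$x{\left(j,H \right)} = -88 + j$ ($x{\left(j,H \right)} = -6 + \left(j - 82\right) = -6 + \left(-82 + j\right) = -88 + j$)
$\frac{x{\left(X{\left(-5,-14 \right)},-277 \right)}}{60520} = \frac{-88 - 5}{60520} = \left(-93\right) \frac{1}{60520} = - \frac{93}{60520}$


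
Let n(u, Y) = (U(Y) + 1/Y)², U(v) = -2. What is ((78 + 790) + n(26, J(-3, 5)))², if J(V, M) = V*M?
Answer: 38518380121/50625 ≈ 7.6086e+5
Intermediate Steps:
J(V, M) = M*V
n(u, Y) = (-2 + 1/Y)²
((78 + 790) + n(26, J(-3, 5)))² = ((78 + 790) + (1 - 10*(-3))²/(5*(-3))²)² = (868 + (1 - 2*(-15))²/(-15)²)² = (868 + (1 + 30)²/225)² = (868 + (1/225)*31²)² = (868 + (1/225)*961)² = (868 + 961/225)² = (196261/225)² = 38518380121/50625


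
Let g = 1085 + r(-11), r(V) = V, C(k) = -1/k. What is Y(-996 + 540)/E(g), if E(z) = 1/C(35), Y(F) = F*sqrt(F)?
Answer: 912*I*sqrt(114)/35 ≈ 278.21*I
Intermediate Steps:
Y(F) = F**(3/2)
g = 1074 (g = 1085 - 11 = 1074)
E(z) = -35 (E(z) = 1/(-1/35) = -35)
Y(-996 + 540)/E(g) = (-996 + 540)**(3/2)/(-35) = (-456)**(3/2)*(-1/35) = -912*I*sqrt(114)*(-1/35) = 912*I*sqrt(114)/35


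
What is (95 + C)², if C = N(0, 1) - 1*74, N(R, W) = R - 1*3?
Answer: 324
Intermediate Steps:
N(R, W) = -3 + R (N(R, W) = R - 3 = -3 + R)
C = -77 (C = (-3 + 0) - 1*74 = -3 - 74 = -77)
(95 + C)² = (95 - 77)² = 18² = 324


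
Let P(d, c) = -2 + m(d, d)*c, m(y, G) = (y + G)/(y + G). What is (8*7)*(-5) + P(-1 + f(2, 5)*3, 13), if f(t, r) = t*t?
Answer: -269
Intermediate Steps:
m(y, G) = 1 (m(y, G) = (G + y)/(G + y) = 1)
f(t, r) = t**2
P(d, c) = -2 + c (P(d, c) = -2 + 1*c = -2 + c)
(8*7)*(-5) + P(-1 + f(2, 5)*3, 13) = (8*7)*(-5) + (-2 + 13) = 56*(-5) + 11 = -280 + 11 = -269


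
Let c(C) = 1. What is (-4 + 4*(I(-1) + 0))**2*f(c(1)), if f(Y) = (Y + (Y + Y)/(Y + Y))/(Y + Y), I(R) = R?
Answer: 64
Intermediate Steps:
f(Y) = (1 + Y)/(2*Y) (f(Y) = (Y + (2*Y)/((2*Y)))/((2*Y)) = (Y + (2*Y)*(1/(2*Y)))*(1/(2*Y)) = (Y + 1)*(1/(2*Y)) = (1 + Y)*(1/(2*Y)) = (1 + Y)/(2*Y))
(-4 + 4*(I(-1) + 0))**2*f(c(1)) = (-4 + 4*(-1 + 0))**2*((1/2)*(1 + 1)/1) = (-4 + 4*(-1))**2*((1/2)*1*2) = (-4 - 4)**2*1 = (-8)**2*1 = 64*1 = 64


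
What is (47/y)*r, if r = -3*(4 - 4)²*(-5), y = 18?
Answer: 0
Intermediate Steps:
r = 0 (r = -3*0²*(-5) = -3*0*(-5) = 0*(-5) = 0)
(47/y)*r = (47/18)*0 = 0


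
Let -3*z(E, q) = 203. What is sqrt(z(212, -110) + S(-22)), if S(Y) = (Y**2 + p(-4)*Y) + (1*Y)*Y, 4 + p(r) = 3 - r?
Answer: sqrt(7509)/3 ≈ 28.885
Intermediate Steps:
p(r) = -1 - r (p(r) = -4 + (3 - r) = -1 - r)
z(E, q) = -203/3 (z(E, q) = -1/3*203 = -203/3)
S(Y) = 2*Y**2 + 3*Y (S(Y) = (Y**2 + (-1 - 1*(-4))*Y) + (1*Y)*Y = (Y**2 + (-1 + 4)*Y) + Y*Y = (Y**2 + 3*Y) + Y**2 = 2*Y**2 + 3*Y)
sqrt(z(212, -110) + S(-22)) = sqrt(-203/3 - 22*(3 + 2*(-22))) = sqrt(-203/3 - 22*(3 - 44)) = sqrt(-203/3 - 22*(-41)) = sqrt(-203/3 + 902) = sqrt(2503/3) = sqrt(7509)/3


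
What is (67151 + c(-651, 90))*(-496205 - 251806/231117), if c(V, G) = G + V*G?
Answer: -24197830848901/5637 ≈ -4.2927e+9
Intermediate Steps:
c(V, G) = G + G*V
(67151 + c(-651, 90))*(-496205 - 251806/231117) = (67151 + 90*(1 - 651))*(-496205 - 251806/231117) = (67151 + 90*(-650))*(-496205 - 251806*1/231117) = (67151 - 58500)*(-496205 - 251806/231117) = 8651*(-114681662791/231117) = -24197830848901/5637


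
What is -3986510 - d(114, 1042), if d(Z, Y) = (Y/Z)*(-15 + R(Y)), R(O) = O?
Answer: -227766137/57 ≈ -3.9959e+6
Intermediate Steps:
d(Z, Y) = Y*(-15 + Y)/Z (d(Z, Y) = (Y/Z)*(-15 + Y) = Y*(-15 + Y)/Z)
-3986510 - d(114, 1042) = -3986510 - 1042*(-15 + 1042)/114 = -3986510 - 1042*1027/114 = -3986510 - 1*535067/57 = -3986510 - 535067/57 = -227766137/57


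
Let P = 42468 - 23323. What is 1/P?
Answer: 1/19145 ≈ 5.2233e-5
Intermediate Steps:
P = 19145
1/P = 1/19145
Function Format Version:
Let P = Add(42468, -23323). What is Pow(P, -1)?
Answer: Rational(1, 19145) ≈ 5.2233e-5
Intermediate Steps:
P = 19145
Pow(P, -1) = Pow(19145, -1) = Rational(1, 19145)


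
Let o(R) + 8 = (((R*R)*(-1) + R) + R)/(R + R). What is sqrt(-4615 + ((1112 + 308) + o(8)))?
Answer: I*sqrt(3206) ≈ 56.622*I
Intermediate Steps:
o(R) = -8 + (-R**2 + 2*R)/(2*R) (o(R) = -8 + (((R*R)*(-1) + R) + R)/(R + R) = -8 + ((R**2*(-1) + R) + R)/((2*R)) = -8 + ((-R**2 + R) + R)*(1/(2*R)) = -8 + ((R - R**2) + R)*(1/(2*R)) = -8 + (-R**2 + 2*R)*(1/(2*R)) = -8 + (-R**2 + 2*R)/(2*R))
sqrt(-4615 + ((1112 + 308) + o(8))) = sqrt(-4615 + ((1112 + 308) + (-7 - 1/2*8))) = sqrt(-4615 + (1420 + (-7 - 4))) = sqrt(-4615 + (1420 - 11)) = sqrt(-4615 + 1409) = sqrt(-3206) = I*sqrt(3206)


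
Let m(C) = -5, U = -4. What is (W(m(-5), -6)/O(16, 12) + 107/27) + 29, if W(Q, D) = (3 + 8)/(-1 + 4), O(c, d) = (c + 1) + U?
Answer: 11669/351 ≈ 33.245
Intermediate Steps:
O(c, d) = -3 + c (O(c, d) = (c + 1) - 4 = (1 + c) - 4 = -3 + c)
W(Q, D) = 11/3
(W(m(-5), -6)/O(16, 12) + 107/27) + 29 = (11/(3*(-3 + 16)) + 107/27) + 29 = ((11/3)/13 + 107*(1/27)) + 29 = ((11/3)*(1/13) + 107/27) + 29 = (11/39 + 107/27) + 29 = 1490/351 + 29 = 11669/351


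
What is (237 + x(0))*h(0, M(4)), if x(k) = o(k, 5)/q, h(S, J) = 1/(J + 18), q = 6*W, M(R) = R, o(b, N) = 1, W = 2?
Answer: 2845/264 ≈ 10.777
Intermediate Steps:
q = 12 (q = 6*2 = 12)
h(S, J) = 1/(18 + J)
x(k) = 1/12
(237 + x(0))*h(0, M(4)) = (237 + 1/12)/(18 + 4) = (2845/12)/22 = (2845/12)*(1/22) = 2845/264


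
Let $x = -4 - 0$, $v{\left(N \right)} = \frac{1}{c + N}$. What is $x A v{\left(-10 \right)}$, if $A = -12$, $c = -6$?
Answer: $-3$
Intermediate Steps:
$v{\left(N \right)} = \frac{1}{-6 + N}$
$x = -4$ ($x = -4 + 0 = -4$)
$x A v{\left(-10 \right)} = \frac{\left(-4\right) \left(-12\right)}{-6 - 10} = \frac{48}{-16} = 48 \left(- \frac{1}{16}\right) = -3$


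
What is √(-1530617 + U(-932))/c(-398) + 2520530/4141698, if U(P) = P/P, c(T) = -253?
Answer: 1260265/2070849 - 2*I*√382654/253 ≈ 0.60857 - 4.89*I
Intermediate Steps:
U(P) = 1
√(-1530617 + U(-932))/c(-398) + 2520530/4141698 = √(-1530617 + 1)/(-253) + 2520530/4141698 = √(-1530616)*(-1/253) + 2520530*(1/4141698) = (2*I*√382654)*(-1/253) + 1260265/2070849 = -2*I*√382654/253 + 1260265/2070849 = 1260265/2070849 - 2*I*√382654/253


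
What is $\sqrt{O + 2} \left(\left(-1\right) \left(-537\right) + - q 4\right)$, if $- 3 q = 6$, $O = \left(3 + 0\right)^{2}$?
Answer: $545 \sqrt{11} \approx 1807.6$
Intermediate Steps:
$O = 9$ ($O = 3^{2} = 9$)
$q = -2$ ($q = \left(- \frac{1}{3}\right) 6 = -2$)
$\sqrt{O + 2} \left(\left(-1\right) \left(-537\right) + - q 4\right) = \sqrt{9 + 2} \left(\left(-1\right) \left(-537\right) + \left(-1\right) \left(-2\right) 4\right) = \sqrt{11} \left(537 + 2 \cdot 4\right) = \sqrt{11} \left(537 + 8\right) = \sqrt{11} \cdot 545 = 545 \sqrt{11}$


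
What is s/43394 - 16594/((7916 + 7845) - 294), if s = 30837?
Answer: -243124157/671174998 ≈ -0.36224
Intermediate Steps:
s/43394 - 16594/((7916 + 7845) - 294) = 30837/43394 - 16594/((7916 + 7845) - 294) = 30837*(1/43394) - 16594/(15761 - 294) = 30837/43394 - 16594/15467 = -243124157/671174998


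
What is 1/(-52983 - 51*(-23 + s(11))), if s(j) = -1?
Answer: -1/51759 ≈ -1.9320e-5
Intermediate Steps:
1/(-52983 - 51*(-23 + s(11))) = 1/(-52983 - 51*(-23 - 1)) = 1/(-52983 - 51*(-24)) = 1/(-52983 + 1224) = 1/(-51759) = -1/51759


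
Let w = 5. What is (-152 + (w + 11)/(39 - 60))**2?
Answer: 10291264/441 ≈ 23336.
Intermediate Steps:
(-152 + (w + 11)/(39 - 60))**2 = (-152 + (5 + 11)/(39 - 60))**2 = (-152 + 16/(-21))**2 = (-152 + 16*(-1/21))**2 = (-152 - 16/21)**2 = (-3208/21)**2 = 10291264/441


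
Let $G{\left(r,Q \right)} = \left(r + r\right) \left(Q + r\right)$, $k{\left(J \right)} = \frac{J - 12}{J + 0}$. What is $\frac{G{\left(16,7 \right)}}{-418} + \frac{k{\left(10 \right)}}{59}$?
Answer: $- \frac{108769}{61655} \approx -1.7642$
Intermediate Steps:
$k{\left(J \right)} = \frac{-12 + J}{J}$
$G{\left(r,Q \right)} = 2 r \left(Q + r\right)$
$\frac{G{\left(16,7 \right)}}{-418} + \frac{k{\left(10 \right)}}{59} = \frac{2 \cdot 16 \left(7 + 16\right)}{-418} + \frac{\frac{1}{10} \left(-12 + 10\right)}{59} = 2 \cdot 16 \cdot 23 \left(- \frac{1}{418}\right) + \frac{1}{10} \left(-2\right) \frac{1}{59} = 736 \left(- \frac{1}{418}\right) - \frac{1}{295} = - \frac{368}{209} - \frac{1}{295} = - \frac{108769}{61655}$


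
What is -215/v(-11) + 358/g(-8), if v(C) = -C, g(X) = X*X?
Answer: -4911/352 ≈ -13.952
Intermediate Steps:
g(X) = X²
-215/v(-11) + 358/g(-8) = -215/((-1*(-11))) + 358/((-8)²) = -215/11 + 358/64 = -215*1/11 + 358*(1/64) = -215/11 + 179/32 = -4911/352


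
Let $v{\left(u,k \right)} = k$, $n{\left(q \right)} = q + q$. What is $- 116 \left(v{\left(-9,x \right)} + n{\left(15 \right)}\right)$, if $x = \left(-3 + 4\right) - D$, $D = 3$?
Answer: $-3248$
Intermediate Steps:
$n{\left(q \right)} = 2 q$
$x = -2$ ($x = \left(-3 + 4\right) - 3 = 1 - 3 = -2$)
$- 116 \left(v{\left(-9,x \right)} + n{\left(15 \right)}\right) = - 116 \left(-2 + 2 \cdot 15\right) = - 116 \left(-2 + 30\right) = \left(-116\right) 28 = -3248$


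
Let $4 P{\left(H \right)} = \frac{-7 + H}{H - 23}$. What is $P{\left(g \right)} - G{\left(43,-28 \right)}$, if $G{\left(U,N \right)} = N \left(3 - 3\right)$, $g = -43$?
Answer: $\frac{25}{132} \approx 0.18939$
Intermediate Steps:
$G{\left(U,N \right)} = 0$ ($G{\left(U,N \right)} = N 0 = 0$)
$P{\left(H \right)} = \frac{-7 + H}{4 \left(-23 + H\right)}$ ($P{\left(H \right)} = \frac{\left(-7 + H\right) \frac{1}{H - 23}}{4} = \frac{\left(-7 + H\right) \frac{1}{-23 + H}}{4} = \frac{\frac{1}{-23 + H} \left(-7 + H\right)}{4} = \frac{-7 + H}{4 \left(-23 + H\right)}$)
$P{\left(g \right)} - G{\left(43,-28 \right)} = \frac{-7 - 43}{4 \left(-23 - 43\right)} - 0 = \frac{1}{4} \frac{1}{-66} \left(-50\right) + 0 = \frac{1}{4} \left(- \frac{1}{66}\right) \left(-50\right) + 0 = \frac{25}{132} + 0 = \frac{25}{132}$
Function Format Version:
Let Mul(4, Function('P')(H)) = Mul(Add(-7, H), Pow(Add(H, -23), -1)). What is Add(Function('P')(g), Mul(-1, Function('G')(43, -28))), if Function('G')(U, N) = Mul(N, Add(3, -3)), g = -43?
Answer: Rational(25, 132) ≈ 0.18939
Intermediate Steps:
Function('G')(U, N) = 0 (Function('G')(U, N) = Mul(N, 0) = 0)
Function('P')(H) = Mul(Rational(1, 4), Pow(Add(-23, H), -1), Add(-7, H)) (Function('P')(H) = Mul(Rational(1, 4), Mul(Add(-7, H), Pow(Add(H, -23), -1))) = Mul(Rational(1, 4), Mul(Add(-7, H), Pow(Add(-23, H), -1))) = Mul(Rational(1, 4), Mul(Pow(Add(-23, H), -1), Add(-7, H))) = Mul(Rational(1, 4), Pow(Add(-23, H), -1), Add(-7, H)))
Add(Function('P')(g), Mul(-1, Function('G')(43, -28))) = Add(Mul(Rational(1, 4), Pow(Add(-23, -43), -1), Add(-7, -43)), Mul(-1, 0)) = Add(Mul(Rational(1, 4), Pow(-66, -1), -50), 0) = Add(Mul(Rational(1, 4), Rational(-1, 66), -50), 0) = Add(Rational(25, 132), 0) = Rational(25, 132)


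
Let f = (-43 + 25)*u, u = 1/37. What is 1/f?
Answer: -37/18 ≈ -2.0556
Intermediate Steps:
u = 1/37 ≈ 0.027027
f = -18/37 (f = (-43 + 25)*(1/37) = -18*1/37 = -18/37 ≈ -0.48649)
1/f = 1/(-18/37) = -37/18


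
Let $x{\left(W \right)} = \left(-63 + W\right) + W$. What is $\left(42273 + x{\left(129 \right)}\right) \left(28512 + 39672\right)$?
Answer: $2895638112$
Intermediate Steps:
$x{\left(W \right)} = -63 + 2 W$
$\left(42273 + x{\left(129 \right)}\right) \left(28512 + 39672\right) = \left(42273 + \left(-63 + 2 \cdot 129\right)\right) \left(28512 + 39672\right) = \left(42273 + \left(-63 + 258\right)\right) 68184 = \left(42273 + 195\right) 68184 = 42468 \cdot 68184 = 2895638112$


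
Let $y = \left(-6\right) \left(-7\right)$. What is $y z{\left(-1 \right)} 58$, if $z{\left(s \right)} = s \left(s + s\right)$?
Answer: $4872$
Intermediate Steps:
$y = 42$
$z{\left(s \right)} = 2 s^{2}$ ($z{\left(s \right)} = s 2 s = 2 s^{2}$)
$y z{\left(-1 \right)} 58 = 42 \cdot 2 \left(-1\right)^{2} \cdot 58 = 42 \cdot 2 \cdot 1 \cdot 58 = 42 \cdot 2 \cdot 58 = 84 \cdot 58 = 4872$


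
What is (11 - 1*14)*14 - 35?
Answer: -77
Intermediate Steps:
(11 - 1*14)*14 - 35 = (11 - 14)*14 - 35 = -3*14 - 35 = -42 - 35 = -77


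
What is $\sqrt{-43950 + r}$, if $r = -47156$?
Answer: $i \sqrt{91106} \approx 301.84 i$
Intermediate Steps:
$\sqrt{-43950 + r} = \sqrt{-43950 - 47156} = \sqrt{-91106} = i \sqrt{91106}$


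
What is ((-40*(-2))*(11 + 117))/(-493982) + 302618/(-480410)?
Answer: -38601810819/59328473155 ≈ -0.65065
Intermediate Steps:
((-40*(-2))*(11 + 117))/(-493982) + 302618/(-480410) = (80*128)*(-1/493982) + 302618*(-1/480410) = 10240*(-1/493982) - 151309/240205 = -5120/246991 - 151309/240205 = -38601810819/59328473155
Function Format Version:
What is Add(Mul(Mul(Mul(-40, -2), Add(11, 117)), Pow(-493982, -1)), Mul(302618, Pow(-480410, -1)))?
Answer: Rational(-38601810819, 59328473155) ≈ -0.65065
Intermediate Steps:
Add(Mul(Mul(Mul(-40, -2), Add(11, 117)), Pow(-493982, -1)), Mul(302618, Pow(-480410, -1))) = Add(Mul(Mul(80, 128), Rational(-1, 493982)), Mul(302618, Rational(-1, 480410))) = Add(Mul(10240, Rational(-1, 493982)), Rational(-151309, 240205)) = Add(Rational(-5120, 246991), Rational(-151309, 240205)) = Rational(-38601810819, 59328473155)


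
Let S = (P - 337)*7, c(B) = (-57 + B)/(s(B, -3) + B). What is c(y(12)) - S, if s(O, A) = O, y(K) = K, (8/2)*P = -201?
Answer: 21671/8 ≈ 2708.9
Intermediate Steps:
P = -201/4 (P = (¼)*(-201) = -201/4 ≈ -50.250)
c(B) = (-57 + B)/(2*B) (c(B) = (-57 + B)/(B + B) = (-57 + B)/((2*B)) = (-57 + B)*(1/(2*B)) = (-57 + B)/(2*B))
S = -10843/4 (S = (-201/4 - 337)*7 = -1549/4*7 = -10843/4 ≈ -2710.8)
c(y(12)) - S = (½)*(-57 + 12)/12 - 1*(-10843/4) = (½)*(1/12)*(-45) + 10843/4 = -15/8 + 10843/4 = 21671/8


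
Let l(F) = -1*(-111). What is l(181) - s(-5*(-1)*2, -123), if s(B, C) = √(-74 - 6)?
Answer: 111 - 4*I*√5 ≈ 111.0 - 8.9443*I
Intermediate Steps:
l(F) = 111
s(B, C) = 4*I*√5 (s(B, C) = √(-80) = 4*I*√5)
l(181) - s(-5*(-1)*2, -123) = 111 - 4*I*√5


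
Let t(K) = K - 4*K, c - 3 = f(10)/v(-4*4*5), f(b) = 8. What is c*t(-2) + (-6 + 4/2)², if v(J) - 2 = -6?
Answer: 22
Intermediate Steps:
v(J) = -4 (v(J) = 2 - 6 = -4)
c = 1 (c = 3 + 8/(-4) = 3 + 8*(-¼) = 3 - 2 = 1)
t(K) = -3*K
c*t(-2) + (-6 + 4/2)² = 1*(-3*(-2)) + (-6 + 4/2)² = 1*6 + (-6 + 4*(½))² = 6 + (-6 + 2)² = 6 + (-4)² = 6 + 16 = 22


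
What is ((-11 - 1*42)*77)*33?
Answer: -134673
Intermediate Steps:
((-11 - 1*42)*77)*33 = ((-11 - 42)*77)*33 = -53*77*33 = -4081*33 = -134673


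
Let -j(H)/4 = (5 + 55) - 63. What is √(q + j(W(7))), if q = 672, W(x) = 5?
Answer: 6*√19 ≈ 26.153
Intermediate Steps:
j(H) = 12 (j(H) = -4*((5 + 55) - 63) = -4*(60 - 63) = -4*(-3) = 12)
√(q + j(W(7))) = √(672 + 12) = √684 = 6*√19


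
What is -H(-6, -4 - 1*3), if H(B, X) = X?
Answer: 7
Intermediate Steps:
-H(-6, -4 - 1*3) = -(-4 - 1*3) = -(-4 - 3) = -1*(-7) = 7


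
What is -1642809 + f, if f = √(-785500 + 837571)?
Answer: -1642809 + √52071 ≈ -1.6426e+6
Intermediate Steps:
f = √52071 ≈ 228.19
-1642809 + f = -1642809 + √52071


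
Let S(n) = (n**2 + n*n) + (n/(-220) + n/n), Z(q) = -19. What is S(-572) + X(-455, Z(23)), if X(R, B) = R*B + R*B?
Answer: 3358308/5 ≈ 6.7166e+5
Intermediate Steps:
X(R, B) = 2*B*R (X(R, B) = B*R + B*R = 2*B*R)
S(n) = 1 + 2*n**2 - n/220 (S(n) = (n**2 + n**2) + (n*(-1/220) + 1) = 2*n**2 + (-n/220 + 1) = 2*n**2 + (1 - n/220) = 1 + 2*n**2 - n/220)
S(-572) + X(-455, Z(23)) = (1 + 2*(-572)**2 - 1/220*(-572)) + 2*(-19)*(-455) = (1 + 2*327184 + 13/5) + 17290 = (1 + 654368 + 13/5) + 17290 = 3271858/5 + 17290 = 3358308/5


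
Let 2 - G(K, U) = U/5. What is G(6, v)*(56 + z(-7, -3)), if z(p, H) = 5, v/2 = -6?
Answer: 1342/5 ≈ 268.40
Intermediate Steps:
v = -12 (v = 2*(-6) = -12)
G(K, U) = 2 - U/5
G(6, v)*(56 + z(-7, -3)) = (2 - 1/5*(-12))*(56 + 5) = (2 + 12/5)*61 = (22/5)*61 = 1342/5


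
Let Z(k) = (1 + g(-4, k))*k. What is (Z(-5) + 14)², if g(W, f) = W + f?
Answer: 2916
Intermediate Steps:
Z(k) = k*(-3 + k) (Z(k) = (1 + (-4 + k))*k = (-3 + k)*k = k*(-3 + k))
(Z(-5) + 14)² = (-5*(-3 - 5) + 14)² = (-5*(-8) + 14)² = (40 + 14)² = 54² = 2916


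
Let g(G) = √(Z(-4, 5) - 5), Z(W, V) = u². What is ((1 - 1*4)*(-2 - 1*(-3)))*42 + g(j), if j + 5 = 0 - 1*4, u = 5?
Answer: -126 + 2*√5 ≈ -121.53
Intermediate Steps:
j = -9 (j = -5 + (0 - 1*4) = -5 + (0 - 4) = -5 - 4 = -9)
Z(W, V) = 25 (Z(W, V) = 5² = 25)
g(G) = 2*√5 (g(G) = √(25 - 5) = √20 = 2*√5)
((1 - 1*4)*(-2 - 1*(-3)))*42 + g(j) = ((1 - 1*4)*(-2 - 1*(-3)))*42 + 2*√5 = ((1 - 4)*(-2 + 3))*42 + 2*√5 = -3*1*42 + 2*√5 = -3*42 + 2*√5 = -126 + 2*√5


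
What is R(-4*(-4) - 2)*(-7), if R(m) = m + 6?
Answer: -140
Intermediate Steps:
R(m) = 6 + m
R(-4*(-4) - 2)*(-7) = (6 + (-4*(-4) - 2))*(-7) = (6 + (16 - 2))*(-7) = (6 + 14)*(-7) = 20*(-7) = -140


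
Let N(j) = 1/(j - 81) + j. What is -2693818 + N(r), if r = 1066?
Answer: -2652360719/985 ≈ -2.6928e+6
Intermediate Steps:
N(j) = j + 1/(-81 + j) (N(j) = 1/(-81 + j) + j = j + 1/(-81 + j))
-2693818 + N(r) = -2693818 + (1 + 1066**2 - 81*1066)/(-81 + 1066) = -2693818 + (1 + 1136356 - 86346)/985 = -2693818 + (1/985)*1050011 = -2693818 + 1050011/985 = -2652360719/985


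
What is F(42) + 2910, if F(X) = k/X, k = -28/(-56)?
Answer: 244441/84 ≈ 2910.0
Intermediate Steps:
k = ½ (k = -28*(-1/56) = ½ ≈ 0.50000)
F(X) = 1/(2*X)
F(42) + 2910 = (½)/42 + 2910 = (½)*(1/42) + 2910 = 1/84 + 2910 = 244441/84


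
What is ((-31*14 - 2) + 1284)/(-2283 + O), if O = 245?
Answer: -424/1019 ≈ -0.41609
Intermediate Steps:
((-31*14 - 2) + 1284)/(-2283 + O) = ((-31*14 - 2) + 1284)/(-2283 + 245) = ((-434 - 2) + 1284)/(-2038) = (-436 + 1284)*(-1/2038) = 848*(-1/2038) = -424/1019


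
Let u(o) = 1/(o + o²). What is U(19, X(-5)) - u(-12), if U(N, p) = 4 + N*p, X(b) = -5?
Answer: -12013/132 ≈ -91.008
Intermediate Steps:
U(19, X(-5)) - u(-12) = (4 + 19*(-5)) - 1/((-12)*(1 - 12)) = (4 - 95) - (-1)/(12*(-11)) = -91 - (-1)*(-1)/(12*11) = -91 - 1*1/132 = -91 - 1/132 = -12013/132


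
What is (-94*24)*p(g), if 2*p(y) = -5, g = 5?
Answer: 5640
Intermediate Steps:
p(y) = -5/2 (p(y) = (1/2)*(-5) = -5/2)
(-94*24)*p(g) = -94*24*(-5/2) = -2256*(-5/2) = 5640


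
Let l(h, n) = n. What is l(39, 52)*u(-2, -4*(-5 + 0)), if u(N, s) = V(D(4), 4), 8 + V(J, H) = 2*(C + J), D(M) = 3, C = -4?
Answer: -520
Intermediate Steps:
V(J, H) = -16 + 2*J (V(J, H) = -8 + 2*(-4 + J) = -8 + (-8 + 2*J) = -16 + 2*J)
u(N, s) = -10 (u(N, s) = -16 + 2*3 = -16 + 6 = -10)
l(39, 52)*u(-2, -4*(-5 + 0)) = 52*(-10) = -520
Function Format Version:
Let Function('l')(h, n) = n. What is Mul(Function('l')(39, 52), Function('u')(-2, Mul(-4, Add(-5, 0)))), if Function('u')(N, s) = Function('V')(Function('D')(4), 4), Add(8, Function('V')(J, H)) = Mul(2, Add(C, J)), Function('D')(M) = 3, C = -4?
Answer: -520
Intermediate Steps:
Function('V')(J, H) = Add(-16, Mul(2, J)) (Function('V')(J, H) = Add(-8, Mul(2, Add(-4, J))) = Add(-8, Add(-8, Mul(2, J))) = Add(-16, Mul(2, J)))
Function('u')(N, s) = -10 (Function('u')(N, s) = Add(-16, Mul(2, 3)) = Add(-16, 6) = -10)
Mul(Function('l')(39, 52), Function('u')(-2, Mul(-4, Add(-5, 0)))) = Mul(52, -10) = -520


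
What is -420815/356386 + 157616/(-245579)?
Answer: -159515462661/87520917494 ≈ -1.8226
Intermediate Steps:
-420815/356386 + 157616/(-245579) = -420815*1/356386 + 157616*(-1/245579) = -420815/356386 - 157616/245579 = -159515462661/87520917494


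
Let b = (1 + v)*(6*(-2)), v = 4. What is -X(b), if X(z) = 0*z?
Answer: 0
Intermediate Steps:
b = -60 (b = (1 + 4)*(6*(-2)) = 5*(-12) = -60)
X(z) = 0
-X(b) = -1*0 = 0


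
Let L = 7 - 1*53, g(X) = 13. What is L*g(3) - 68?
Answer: -666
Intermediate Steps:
L = -46 (L = 7 - 53 = -46)
L*g(3) - 68 = -46*13 - 68 = -598 - 68 = -666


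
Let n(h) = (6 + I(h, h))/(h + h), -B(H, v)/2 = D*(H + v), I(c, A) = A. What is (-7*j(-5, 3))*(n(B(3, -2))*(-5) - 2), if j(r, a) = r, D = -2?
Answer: -1155/4 ≈ -288.75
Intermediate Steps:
B(H, v) = 4*H + 4*v (B(H, v) = -(-4)*(H + v) = -2*(-2*H - 2*v) = 4*H + 4*v)
n(h) = (6 + h)/(2*h) (n(h) = (6 + h)/(h + h) = (6 + h)/((2*h)) = (6 + h)*(1/(2*h)) = (6 + h)/(2*h))
(-7*j(-5, 3))*(n(B(3, -2))*(-5) - 2) = (-7*(-5))*(((6 + (4*3 + 4*(-2)))/(2*(4*3 + 4*(-2))))*(-5) - 2) = 35*(((6 + (12 - 8))/(2*(12 - 8)))*(-5) - 2) = 35*(((1/2)*(6 + 4)/4)*(-5) - 2) = 35*(((1/2)*(1/4)*10)*(-5) - 2) = 35*((5/4)*(-5) - 2) = 35*(-25/4 - 2) = 35*(-33/4) = -1155/4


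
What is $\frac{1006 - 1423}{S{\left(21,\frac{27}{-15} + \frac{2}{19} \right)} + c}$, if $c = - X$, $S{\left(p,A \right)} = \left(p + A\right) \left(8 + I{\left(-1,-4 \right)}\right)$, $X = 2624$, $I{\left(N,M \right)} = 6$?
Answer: $\frac{39615}{223604} \approx 0.17717$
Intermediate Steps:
$S{\left(p,A \right)} = 14 A + 14 p$ ($S{\left(p,A \right)} = \left(p + A\right) \left(8 + 6\right) = \left(A + p\right) 14 = 14 A + 14 p$)
$c = -2624$ ($c = \left(-1\right) 2624 = -2624$)
$\frac{1006 - 1423}{S{\left(21,\frac{27}{-15} + \frac{2}{19} \right)} + c} = \frac{1006 - 1423}{\left(14 \left(\frac{27}{-15} + \frac{2}{19}\right) + 14 \cdot 21\right) - 2624} = - \frac{417}{\left(14 \left(27 \left(- \frac{1}{15}\right) + 2 \cdot \frac{1}{19}\right) + 294\right) - 2624} = - \frac{417}{\left(14 \left(- \frac{9}{5} + \frac{2}{19}\right) + 294\right) - 2624} = - \frac{417}{\left(14 \left(- \frac{161}{95}\right) + 294\right) - 2624} = - \frac{417}{\left(- \frac{2254}{95} + 294\right) - 2624} = - \frac{417}{\frac{25676}{95} - 2624} = - \frac{417}{- \frac{223604}{95}} = \left(-417\right) \left(- \frac{95}{223604}\right) = \frac{39615}{223604}$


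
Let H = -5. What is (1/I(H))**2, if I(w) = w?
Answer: 1/25 ≈ 0.040000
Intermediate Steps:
(1/I(H))**2 = (1/(-5))**2 = (-1/5)**2 = 1/25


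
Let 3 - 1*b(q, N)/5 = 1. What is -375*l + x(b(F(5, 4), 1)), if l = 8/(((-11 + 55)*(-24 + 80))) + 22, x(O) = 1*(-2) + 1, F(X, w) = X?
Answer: -2541683/308 ≈ -8252.2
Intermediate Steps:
b(q, N) = 10 (b(q, N) = 15 - 5*1 = 15 - 5 = 10)
x(O) = -1 (x(O) = -2 + 1 = -1)
l = 6777/308 (l = 8/((44*56)) + 22 = 8/2464 + 22 = 8*(1/2464) + 22 = 1/308 + 22 = 6777/308 ≈ 22.003)
-375*l + x(b(F(5, 4), 1)) = -375*6777/308 - 1 = -2541375/308 - 1 = -2541683/308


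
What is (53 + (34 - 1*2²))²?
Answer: 6889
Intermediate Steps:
(53 + (34 - 1*2²))² = (53 + (34 - 1*4))² = (53 + (34 - 4))² = (53 + 30)² = 83² = 6889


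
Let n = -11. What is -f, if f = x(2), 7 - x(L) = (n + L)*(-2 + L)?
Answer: -7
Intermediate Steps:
x(L) = 7 - (-11 + L)*(-2 + L)
f = 7 (f = -15 - 1*2² + 13*2 = -15 - 1*4 + 26 = -15 - 4 + 26 = 7)
-f = -1*7 = -7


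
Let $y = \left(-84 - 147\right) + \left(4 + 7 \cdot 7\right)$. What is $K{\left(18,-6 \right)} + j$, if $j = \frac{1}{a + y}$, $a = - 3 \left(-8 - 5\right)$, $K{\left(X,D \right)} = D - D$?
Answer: $- \frac{1}{139} \approx -0.0071942$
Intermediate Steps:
$K{\left(X,D \right)} = 0$
$a = 39$ ($a = \left(-3\right) \left(-13\right) = 39$)
$y = -178$ ($y = -231 + \left(4 + 49\right) = -231 + 53 = -178$)
$j = - \frac{1}{139}$ ($j = \frac{1}{39 - 178} = \frac{1}{-139} = - \frac{1}{139} \approx -0.0071942$)
$K{\left(18,-6 \right)} + j = 0 - \frac{1}{139} = - \frac{1}{139}$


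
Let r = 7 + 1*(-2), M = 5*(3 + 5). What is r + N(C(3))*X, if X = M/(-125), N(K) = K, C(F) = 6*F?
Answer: -19/25 ≈ -0.76000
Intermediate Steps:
M = 40 (M = 5*8 = 40)
r = 5 (r = 7 - 2 = 5)
X = -8/25 (X = 40/(-125) = 40*(-1/125) = -8/25 ≈ -0.32000)
r + N(C(3))*X = 5 + (6*3)*(-8/25) = 5 + 18*(-8/25) = 5 - 144/25 = -19/25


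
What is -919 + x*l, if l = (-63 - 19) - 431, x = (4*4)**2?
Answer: -132247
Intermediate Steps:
x = 256 (x = 16**2 = 256)
l = -513 (l = -82 - 431 = -513)
-919 + x*l = -919 + 256*(-513) = -919 - 131328 = -132247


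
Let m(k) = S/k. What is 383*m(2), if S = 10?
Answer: 1915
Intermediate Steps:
m(k) = 10/k
383*m(2) = 383*(10/2) = 383*(10*(½)) = 383*5 = 1915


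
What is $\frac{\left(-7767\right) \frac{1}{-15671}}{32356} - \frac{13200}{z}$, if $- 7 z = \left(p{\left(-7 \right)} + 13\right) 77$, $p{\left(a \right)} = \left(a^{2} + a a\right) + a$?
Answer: $\frac{76057732371}{6591661388} \approx 11.538$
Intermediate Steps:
$p{\left(a \right)} = a + 2 a^{2}$ ($p{\left(a \right)} = \left(a^{2} + a^{2}\right) + a = 2 a^{2} + a = a + 2 a^{2}$)
$z = -1144$ ($z = - \frac{\left(- 7 \left(1 + 2 \left(-7\right)\right) + 13\right) 77}{7} = - \frac{\left(- 7 \left(1 - 14\right) + 13\right) 77}{7} = - \frac{\left(\left(-7\right) \left(-13\right) + 13\right) 77}{7} = - \frac{\left(91 + 13\right) 77}{7} = - \frac{104 \cdot 77}{7} = \left(- \frac{1}{7}\right) 8008 = -1144$)
$\frac{\left(-7767\right) \frac{1}{-15671}}{32356} - \frac{13200}{z} = \frac{\left(-7767\right) \frac{1}{-15671}}{32356} - \frac{13200}{-1144} = \left(-7767\right) \left(- \frac{1}{15671}\right) \frac{1}{32356} - - \frac{150}{13} = \frac{7767}{15671} \cdot \frac{1}{32356} + \frac{150}{13} = \frac{7767}{507050876} + \frac{150}{13} = \frac{76057732371}{6591661388}$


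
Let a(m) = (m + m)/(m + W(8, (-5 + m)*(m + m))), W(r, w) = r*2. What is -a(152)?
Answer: -38/21 ≈ -1.8095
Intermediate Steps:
W(r, w) = 2*r
a(m) = 2*m/(16 + m) (a(m) = (m + m)/(m + 2*8) = (2*m)/(m + 16) = (2*m)/(16 + m) = 2*m/(16 + m))
-a(152) = -2*152/(16 + 152) = -2*152/168 = -1*38/21 = -38/21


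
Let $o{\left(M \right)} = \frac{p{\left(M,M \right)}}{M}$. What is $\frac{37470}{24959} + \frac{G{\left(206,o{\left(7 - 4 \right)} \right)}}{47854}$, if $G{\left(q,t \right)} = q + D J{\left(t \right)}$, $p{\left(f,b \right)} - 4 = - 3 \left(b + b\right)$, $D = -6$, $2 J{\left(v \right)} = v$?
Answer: $\frac{899290180}{597193993} \approx 1.5059$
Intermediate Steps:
$J{\left(v \right)} = \frac{v}{2}$
$p{\left(f,b \right)} = 4 - 6 b$ ($p{\left(f,b \right)} = 4 - 3 \left(b + b\right) = 4 - 3 \cdot 2 b = 4 - 6 b$)
$o{\left(M \right)} = \frac{4 - 6 M}{M}$
$G{\left(q,t \right)} = q - 3 t$ ($G{\left(q,t \right)} = q - 6 \frac{t}{2} = q - 3 t$)
$\frac{37470}{24959} + \frac{G{\left(206,o{\left(7 - 4 \right)} \right)}}{47854} = \frac{37470}{24959} + \frac{206 - 3 \left(-6 + \frac{4}{7 - 4}\right)}{47854} = 37470 \cdot \frac{1}{24959} + \left(206 - 3 \left(-6 + \frac{4}{7 - 4}\right)\right) \frac{1}{47854} = \frac{37470}{24959} + \left(206 - 3 \left(-6 + \frac{4}{3}\right)\right) \frac{1}{47854} = \frac{37470}{24959} + \left(206 - -14\right) \frac{1}{47854} = \frac{37470}{24959} + \left(206 + 14\right) \frac{1}{47854} = \frac{37470}{24959} + 220 \cdot \frac{1}{47854} = \frac{37470}{24959} + \frac{110}{23927} = \frac{899290180}{597193993}$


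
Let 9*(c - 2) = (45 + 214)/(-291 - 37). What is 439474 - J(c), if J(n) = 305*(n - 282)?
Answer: 1549507043/2952 ≈ 5.2490e+5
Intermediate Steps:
c = 5645/2952 (c = 2 + ((45 + 214)/(-291 - 37))/9 = 2 + (259/(-328))/9 = 2 + (259*(-1/328))/9 = 2 + (⅑)*(-259/328) = 2 - 259/2952 = 5645/2952 ≈ 1.9123)
J(n) = -86010 + 305*n (J(n) = 305*(-282 + n) = -86010 + 305*n)
439474 - J(c) = 439474 - (-86010 + 305*(5645/2952)) = 439474 - (-86010 + 1721725/2952) = 439474 - 1*(-252179795/2952) = 439474 + 252179795/2952 = 1549507043/2952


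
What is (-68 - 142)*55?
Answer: -11550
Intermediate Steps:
(-68 - 142)*55 = -210*55 = -11550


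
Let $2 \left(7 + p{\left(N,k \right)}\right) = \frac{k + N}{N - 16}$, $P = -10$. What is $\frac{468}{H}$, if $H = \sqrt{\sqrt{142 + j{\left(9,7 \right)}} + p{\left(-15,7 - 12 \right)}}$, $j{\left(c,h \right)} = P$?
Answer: $\frac{468 \sqrt{31}}{\sqrt{-207 + 62 \sqrt{33}}} \approx 213.35$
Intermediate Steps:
$j{\left(c,h \right)} = -10$
$p{\left(N,k \right)} = -7 + \frac{N + k}{2 \left(-16 + N\right)}$ ($p{\left(N,k \right)} = -7 + \frac{\left(k + N\right) \frac{1}{N - 16}}{2} = -7 + \frac{\left(N + k\right) \frac{1}{-16 + N}}{2} = -7 + \frac{\frac{1}{-16 + N} \left(N + k\right)}{2} = -7 + \frac{N + k}{2 \left(-16 + N\right)}$)
$H = \sqrt{- \frac{207}{31} + 2 \sqrt{33}}$ ($H = \sqrt{\sqrt{142 - 10} + \frac{224 + \left(7 - 12\right) - -195}{2 \left(-16 - 15\right)}} = \sqrt{\sqrt{132} + \frac{224 + \left(7 - 12\right) + 195}{2 \left(-31\right)}} = \sqrt{2 \sqrt{33} + \frac{1}{2} \left(- \frac{1}{31}\right) \left(224 - 5 + 195\right)} = \sqrt{2 \sqrt{33} + \frac{1}{2} \left(- \frac{1}{31}\right) 414} = \sqrt{2 \sqrt{33} - \frac{207}{31}} = \sqrt{- \frac{207}{31} + 2 \sqrt{33}} \approx 2.1936$)
$\frac{468}{H} = \frac{468}{\frac{1}{31} \sqrt{-6417 + 1922 \sqrt{33}}} = 468 \frac{31}{\sqrt{-6417 + 1922 \sqrt{33}}} = \frac{14508}{\sqrt{-6417 + 1922 \sqrt{33}}}$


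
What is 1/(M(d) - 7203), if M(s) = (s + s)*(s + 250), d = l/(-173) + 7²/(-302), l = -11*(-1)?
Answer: -1364822258/9984788146473 ≈ -0.00013669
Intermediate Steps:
l = 11
d = -11799/52246 (d = 11/(-173) + 7²/(-302) = 11*(-1/173) + 49*(-1/302) = -11/173 - 49/302 = -11799/52246 ≈ -0.22584)
M(s) = 2*s*(250 + s) (M(s) = (2*s)*(250 + s) = 2*s*(250 + s))
1/(M(d) - 7203) = 1/(2*(-11799/52246)*(250 - 11799/52246) - 7203) = 1/(2*(-11799/52246)*(13049701/52246) - 7203) = 1/(-153973422099/1364822258 - 7203) = 1/(-9984788146473/1364822258) = -1364822258/9984788146473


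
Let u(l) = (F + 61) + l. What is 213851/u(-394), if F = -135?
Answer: -213851/468 ≈ -456.95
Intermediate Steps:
u(l) = -74 + l (u(l) = (-135 + 61) + l = -74 + l)
213851/u(-394) = 213851/(-74 - 394) = 213851/(-468) = 213851*(-1/468) = -213851/468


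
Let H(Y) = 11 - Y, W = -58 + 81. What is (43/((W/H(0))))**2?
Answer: 223729/529 ≈ 422.93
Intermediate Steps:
W = 23
(43/((W/H(0))))**2 = (43/((23/(11 - 1*0))))**2 = (43/((23/(11 + 0))))**2 = (43/((23/11)))**2 = (43/((23*(1/11))))**2 = (43/(23/11))**2 = (43*(11/23))**2 = (473/23)**2 = 223729/529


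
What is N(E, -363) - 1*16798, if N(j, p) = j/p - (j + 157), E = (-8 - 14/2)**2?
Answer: -2078855/121 ≈ -17181.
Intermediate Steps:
E = 225 (E = (-8 - 14/2)**2 = (-8 - 1*7)**2 = (-8 - 7)**2 = (-15)**2 = 225)
N(j, p) = -157 - j + j/p (N(j, p) = j/p - (157 + j) = j/p + (-157 - j) = -157 - j + j/p)
N(E, -363) - 1*16798 = (-157 - 1*225 + 225/(-363)) - 1*16798 = (-157 - 225 + 225*(-1/363)) - 16798 = (-157 - 225 - 75/121) - 16798 = -46297/121 - 16798 = -2078855/121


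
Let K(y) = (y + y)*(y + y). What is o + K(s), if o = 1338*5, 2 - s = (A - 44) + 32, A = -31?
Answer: 14790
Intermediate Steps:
s = 45 (s = 2 - ((-31 - 44) + 32) = 2 - (-75 + 32) = 2 - 1*(-43) = 2 + 43 = 45)
K(y) = 4*y² (K(y) = (2*y)*(2*y) = 4*y²)
o = 6690
o + K(s) = 6690 + 4*45² = 6690 + 4*2025 = 6690 + 8100 = 14790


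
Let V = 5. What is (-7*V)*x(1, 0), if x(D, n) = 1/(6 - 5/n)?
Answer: 0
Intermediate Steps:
(-7*V)*x(1, 0) = (-7*5)*(0/(-5 + 6*0)) = -0/(-5 + 0) = -0/(-5) = -0*(-1)/5 = -35*0 = 0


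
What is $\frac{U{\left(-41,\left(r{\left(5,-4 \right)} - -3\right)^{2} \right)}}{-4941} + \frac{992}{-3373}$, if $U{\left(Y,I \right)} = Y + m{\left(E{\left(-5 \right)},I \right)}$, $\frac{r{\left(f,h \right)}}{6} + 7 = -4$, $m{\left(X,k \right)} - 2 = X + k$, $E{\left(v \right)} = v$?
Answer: $- \frac{18140497}{16665993} \approx -1.0885$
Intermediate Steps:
$m{\left(X,k \right)} = 2 + X + k$ ($m{\left(X,k \right)} = 2 + \left(X + k\right) = 2 + X + k$)
$r{\left(f,h \right)} = -66$ ($r{\left(f,h \right)} = -42 + 6 \left(-4\right) = -42 - 24 = -66$)
$U{\left(Y,I \right)} = -3 + I + Y$ ($U{\left(Y,I \right)} = Y + \left(2 - 5 + I\right) = Y + \left(-3 + I\right) = -3 + I + Y$)
$\frac{U{\left(-41,\left(r{\left(5,-4 \right)} - -3\right)^{2} \right)}}{-4941} + \frac{992}{-3373} = \frac{-3 + \left(-66 - -3\right)^{2} - 41}{-4941} + \frac{992}{-3373} = \left(-3 + \left(-66 + \left(-2 + 5\right)\right)^{2} - 41\right) \left(- \frac{1}{4941}\right) + 992 \left(- \frac{1}{3373}\right) = \left(-3 + \left(-66 + 3\right)^{2} - 41\right) \left(- \frac{1}{4941}\right) - \frac{992}{3373} = \left(-3 + \left(-63\right)^{2} - 41\right) \left(- \frac{1}{4941}\right) - \frac{992}{3373} = \left(-3 + 3969 - 41\right) \left(- \frac{1}{4941}\right) - \frac{992}{3373} = 3925 \left(- \frac{1}{4941}\right) - \frac{992}{3373} = - \frac{3925}{4941} - \frac{992}{3373} = - \frac{18140497}{16665993}$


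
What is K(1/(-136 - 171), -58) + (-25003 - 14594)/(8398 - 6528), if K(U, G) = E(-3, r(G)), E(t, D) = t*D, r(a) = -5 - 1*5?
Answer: 16503/1870 ≈ 8.8251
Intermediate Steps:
r(a) = -10 (r(a) = -5 - 5 = -10)
E(t, D) = D*t
K(U, G) = 30 (K(U, G) = -10*(-3) = 30)
K(1/(-136 - 171), -58) + (-25003 - 14594)/(8398 - 6528) = 30 + (-25003 - 14594)/(8398 - 6528) = 30 - 39597/1870 = 16503/1870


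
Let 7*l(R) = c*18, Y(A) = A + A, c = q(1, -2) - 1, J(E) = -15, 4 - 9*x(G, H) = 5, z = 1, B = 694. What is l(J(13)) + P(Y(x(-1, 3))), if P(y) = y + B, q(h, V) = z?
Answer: 6244/9 ≈ 693.78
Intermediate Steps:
x(G, H) = -1/9 (x(G, H) = 4/9 - 1/9*5 = 4/9 - 5/9 = -1/9)
q(h, V) = 1
c = 0 (c = 1 - 1 = 0)
Y(A) = 2*A
l(R) = 0 (l(R) = (0*18)/7 = (1/7)*0 = 0)
P(y) = 694 + y (P(y) = y + 694 = 694 + y)
l(J(13)) + P(Y(x(-1, 3))) = 0 + (694 + 2*(-1/9)) = 0 + (694 - 2/9) = 0 + 6244/9 = 6244/9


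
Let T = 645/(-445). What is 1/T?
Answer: -89/129 ≈ -0.68992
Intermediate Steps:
T = -129/89 (T = 645*(-1/445) = -129/89 ≈ -1.4494)
1/T = 1/(-129/89) = -89/129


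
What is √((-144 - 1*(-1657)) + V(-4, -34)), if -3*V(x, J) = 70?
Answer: √13407/3 ≈ 38.596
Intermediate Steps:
V(x, J) = -70/3 (V(x, J) = -⅓*70 = -70/3)
√((-144 - 1*(-1657)) + V(-4, -34)) = √((-144 - 1*(-1657)) - 70/3) = √((-144 + 1657) - 70/3) = √(1513 - 70/3) = √(4469/3) = √13407/3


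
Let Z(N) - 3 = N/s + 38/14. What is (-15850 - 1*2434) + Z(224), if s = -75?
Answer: -9597668/525 ≈ -18281.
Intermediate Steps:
Z(N) = 40/7 - N/75 (Z(N) = 3 + (N/(-75) + 38/14) = 3 + (N*(-1/75) + 38*(1/14)) = 3 + (-N/75 + 19/7) = 3 + (19/7 - N/75) = 40/7 - N/75)
(-15850 - 1*2434) + Z(224) = (-15850 - 1*2434) + (40/7 - 1/75*224) = (-15850 - 2434) + (40/7 - 224/75) = -18284 + 1432/525 = -9597668/525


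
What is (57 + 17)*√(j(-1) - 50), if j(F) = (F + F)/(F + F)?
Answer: 518*I ≈ 518.0*I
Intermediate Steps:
j(F) = 1 (j(F) = (2*F)/((2*F)) = (2*F)*(1/(2*F)) = 1)
(57 + 17)*√(j(-1) - 50) = (57 + 17)*√(1 - 50) = 74*√(-49) = 74*(7*I) = 518*I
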